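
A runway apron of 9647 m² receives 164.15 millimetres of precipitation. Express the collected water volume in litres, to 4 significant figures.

1584000 litres

1 mm over 1 m² is 1 L, so volume = 164.15 × 9647 = 1583555.1 L ≈ 1584000 L.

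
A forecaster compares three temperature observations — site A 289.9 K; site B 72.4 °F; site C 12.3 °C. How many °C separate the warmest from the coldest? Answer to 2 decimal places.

site A: 289.9 K = 16.750 °C.
site B: 72.4 °F = 22.444 °C.
Spread: 22.444 − 12.300 = 10.144 °C.

10.14 °C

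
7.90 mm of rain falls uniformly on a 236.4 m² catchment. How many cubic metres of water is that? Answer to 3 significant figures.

1 mm over 1 m² is 1 L, so volume = 7.9 × 236.4 = 1867.56 L = 1.87 m³.

1.87 cubic metres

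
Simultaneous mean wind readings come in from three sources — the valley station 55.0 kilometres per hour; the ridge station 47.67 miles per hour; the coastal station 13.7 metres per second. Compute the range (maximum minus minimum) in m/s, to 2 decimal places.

the valley station: 55.0 km/h = 15.2778 m/s.
the ridge station: 47.67 mph = 21.3104 m/s.
Spread: 21.3104 − 13.7000 = 7.61 m/s.

7.61 m/s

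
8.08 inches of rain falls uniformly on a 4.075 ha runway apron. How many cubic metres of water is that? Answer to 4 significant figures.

Depth: 8.08 in × 25.4 = 205.232 mm.
Area: 4.075 ha = 40750 m².
1 mm over 1 m² is 1 L, so volume = 205.232 × 40750 = 8363204 L = 8363 m³.

8363 cubic metres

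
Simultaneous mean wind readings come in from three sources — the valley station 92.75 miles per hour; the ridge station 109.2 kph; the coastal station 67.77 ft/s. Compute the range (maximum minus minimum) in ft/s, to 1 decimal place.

68.3 ft/s

the valley station: 92.75 mph = 136.033 ft/s.
the ridge station: 109.2 km/h = 99.519 ft/s.
Spread: 136.033 − 67.770 = 68.3 ft/s.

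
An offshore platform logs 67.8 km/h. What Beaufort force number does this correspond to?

Beaufort force 8

67.8 km/h = 18.8 m/s, which is Beaufort 8 (gale, 17.2–20.7 m/s).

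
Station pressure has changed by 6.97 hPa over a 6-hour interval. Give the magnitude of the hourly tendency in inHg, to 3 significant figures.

0.0343 inHg per hour

6.97 hPa / 6 h × 0.02953 inHg/hPa = 0.0343 inHg/h.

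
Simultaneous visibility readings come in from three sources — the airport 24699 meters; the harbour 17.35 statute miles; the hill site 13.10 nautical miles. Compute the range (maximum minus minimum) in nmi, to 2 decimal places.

1.98 nmi

the airport: 24699 m = 13.3364 nmi.
the harbour: 17.35 SM = 15.0767 nmi.
Spread: 15.0767 − 13.1000 = 1.98 nmi.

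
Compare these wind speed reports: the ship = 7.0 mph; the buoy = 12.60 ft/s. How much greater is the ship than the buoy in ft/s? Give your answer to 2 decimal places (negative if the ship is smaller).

-2.33 ft/s

the ship: 7.0 mph = 10.2667 ft/s.
Difference: 10.2667 − 12.6000 = -2.33 ft/s.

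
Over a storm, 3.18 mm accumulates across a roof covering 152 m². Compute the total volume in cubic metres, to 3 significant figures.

0.483 cubic metres

1 mm over 1 m² is 1 L, so volume = 3.18 × 152 = 483.36 L = 0.483 m³.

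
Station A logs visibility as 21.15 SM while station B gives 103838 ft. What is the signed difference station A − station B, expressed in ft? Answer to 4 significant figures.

station A: 21.15 SM = 111672.00 ft.
Difference: 111672.00 − 103838.00 = 7834 ft.

7834 ft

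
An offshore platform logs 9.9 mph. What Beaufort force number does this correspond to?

9.9 mph = 4.4 m/s, which is Beaufort 3 (gentle breeze, 3.4–5.4 m/s).

Beaufort force 3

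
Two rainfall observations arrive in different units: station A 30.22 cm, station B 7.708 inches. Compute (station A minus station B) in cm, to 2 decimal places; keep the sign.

station B: 7.708 in = 19.5783 cm.
Difference: 30.2200 − 19.5783 = 10.64 cm.

10.64 cm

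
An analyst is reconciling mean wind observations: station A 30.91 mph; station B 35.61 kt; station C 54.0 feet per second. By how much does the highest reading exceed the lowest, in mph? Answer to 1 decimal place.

station B: 35.61 kt = 40.979 mph.
station C: 54.0 ft/s = 36.818 mph.
Spread: 40.979 − 30.910 = 10.1 mph.

10.1 mph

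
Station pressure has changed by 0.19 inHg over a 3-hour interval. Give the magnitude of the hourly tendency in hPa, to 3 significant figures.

2.14 hPa per hour

0.19 inHg / 3 h × 33.8639 hPa/inHg = 2.14 hPa/h.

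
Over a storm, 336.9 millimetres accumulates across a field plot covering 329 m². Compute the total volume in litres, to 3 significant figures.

111000 litres

1 mm over 1 m² is 1 L, so volume = 336.9 × 329 = 110840.1 L ≈ 111000 L.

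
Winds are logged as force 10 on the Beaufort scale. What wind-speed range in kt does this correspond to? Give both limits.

48 to 55 kt

Beaufort 10 (storm) spans 48–55 knots.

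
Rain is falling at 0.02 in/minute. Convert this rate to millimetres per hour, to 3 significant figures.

0.02 in/minute × 25.4 mm/in × 60 minute/hour = 30.5 mm/hour.

30.5 mm/hour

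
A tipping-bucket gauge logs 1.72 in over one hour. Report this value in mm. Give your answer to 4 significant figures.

1 in = 25.4 mm, so 1.72 × 25.4 = 43.69 mm.

43.69 mm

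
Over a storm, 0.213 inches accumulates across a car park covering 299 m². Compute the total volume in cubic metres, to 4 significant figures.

Depth: 0.213 in × 25.4 = 5.4102 mm.
1 mm over 1 m² is 1 L, so volume = 5.4102 × 299 = 1617.6498 L = 1.618 m³.

1.618 cubic metres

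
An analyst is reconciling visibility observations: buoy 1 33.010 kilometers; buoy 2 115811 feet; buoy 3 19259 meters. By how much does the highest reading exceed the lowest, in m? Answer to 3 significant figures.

buoy 1: 33.010 km = 33010.00 m.
buoy 2: 115811 ft = 35299.19 m.
Spread: 35299.19 − 19259.00 = 16000 m.

16000 m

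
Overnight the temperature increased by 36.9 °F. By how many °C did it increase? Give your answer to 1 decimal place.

A change of 1 °C equals a change of 1.8 °F: Δ°C = 36.9 × 0.5556 = 20.5 °C.

20.5 °C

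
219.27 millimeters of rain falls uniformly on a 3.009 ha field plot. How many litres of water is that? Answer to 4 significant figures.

6598000 litres

Area: 3.009 ha = 30090 m².
1 mm over 1 m² is 1 L, so volume = 219.27 × 30090 = 6597834.3 L ≈ 6598000 L.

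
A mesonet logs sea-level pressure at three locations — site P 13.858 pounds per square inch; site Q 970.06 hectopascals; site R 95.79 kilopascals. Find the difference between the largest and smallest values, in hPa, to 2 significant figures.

site P: 13.858 psi = 955.48 hPa.
site R: 95.79 kPa = 957.90 hPa.
Spread: 970.06 − 955.48 = 15 hPa.

15 hPa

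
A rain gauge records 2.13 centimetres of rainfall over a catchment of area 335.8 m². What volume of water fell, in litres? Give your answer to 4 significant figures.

7153 litres

Depth: 2.13 cm × 10 = 21.3 mm.
1 mm over 1 m² is 1 L, so volume = 21.3 × 335.8 = 7152.54 L ≈ 7153 L.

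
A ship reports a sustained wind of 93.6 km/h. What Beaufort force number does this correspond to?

93.6 km/h = 26.0 m/s, which is Beaufort 10 (storm, 24.5–28.4 m/s).

Beaufort force 10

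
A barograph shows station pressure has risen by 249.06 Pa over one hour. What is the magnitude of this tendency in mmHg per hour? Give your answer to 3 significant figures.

1.87 mmHg per hour

249.06 Pa / 1 h × 0.00750062 mmHg/Pa = 1.87 mmHg/h.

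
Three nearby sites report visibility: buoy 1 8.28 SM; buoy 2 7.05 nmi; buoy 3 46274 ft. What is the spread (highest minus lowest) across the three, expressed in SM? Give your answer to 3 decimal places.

buoy 2: 7.05 nmi = 8.11300 SM.
buoy 3: 46274 ft = 8.76402 SM.
Spread: 8.76402 − 8.11300 = 0.651 SM.

0.651 SM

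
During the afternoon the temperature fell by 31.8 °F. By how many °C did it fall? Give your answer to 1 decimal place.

A change of 1 °C equals a change of 1.8 °F: Δ°C = 31.8 × 0.5556 = 17.7 °C.

17.7 °C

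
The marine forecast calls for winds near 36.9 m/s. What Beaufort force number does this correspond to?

36.9 m/s lies in the Beaufort 12 band (hurricane force, ≥32.7 m/s).

Beaufort force 12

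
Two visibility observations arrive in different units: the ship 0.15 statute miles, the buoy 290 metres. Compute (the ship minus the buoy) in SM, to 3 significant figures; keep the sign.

-0.0302 SM

the buoy: 290 m = 0.180198 SM.
Difference: 0.150000 − 0.180198 = -0.0302 SM.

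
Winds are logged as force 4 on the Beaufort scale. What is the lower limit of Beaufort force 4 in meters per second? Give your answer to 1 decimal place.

5.5 m/s

Beaufort 4 (moderate breeze) spans 5.5–7.9 m/s.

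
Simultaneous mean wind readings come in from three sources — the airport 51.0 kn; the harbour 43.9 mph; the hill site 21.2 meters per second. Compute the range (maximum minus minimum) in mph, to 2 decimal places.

the airport: 51.0 kt = 58.6898 mph.
the hill site: 21.2 m/s = 47.4230 mph.
Spread: 58.6898 − 43.9000 = 14.79 mph.

14.79 mph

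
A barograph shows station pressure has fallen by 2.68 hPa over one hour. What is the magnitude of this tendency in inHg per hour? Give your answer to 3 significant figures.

2.68 hPa / 1 h × 0.02953 inHg/hPa = 0.0791 inHg/h.

0.0791 inHg per hour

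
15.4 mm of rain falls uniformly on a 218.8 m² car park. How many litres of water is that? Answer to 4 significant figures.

3370 litres

1 mm over 1 m² is 1 L, so volume = 15.4 × 218.8 = 3369.52 L ≈ 3370 L.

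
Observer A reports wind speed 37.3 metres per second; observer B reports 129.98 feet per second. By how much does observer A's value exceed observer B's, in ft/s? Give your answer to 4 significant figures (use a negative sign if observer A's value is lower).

-7.605 ft/s

observer A: 37.3 m/s = 122.37533 ft/s.
Difference: 122.37533 − 129.98000 = -7.605 ft/s.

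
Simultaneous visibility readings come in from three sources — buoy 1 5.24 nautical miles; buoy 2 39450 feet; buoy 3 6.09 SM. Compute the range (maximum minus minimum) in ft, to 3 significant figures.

7610 ft

buoy 1: 5.24 nmi = 31838.85 ft.
buoy 3: 6.09 SM = 32155.20 ft.
Spread: 39450.00 − 31838.85 = 7610 ft.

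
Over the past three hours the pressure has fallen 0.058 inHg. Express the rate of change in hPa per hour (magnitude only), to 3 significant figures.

0.655 hPa per hour

0.058 inHg / 3 h × 33.8639 hPa/inHg = 0.655 hPa/h.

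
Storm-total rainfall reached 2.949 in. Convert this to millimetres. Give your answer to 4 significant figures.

1 in = 25.4 mm, so 2.949 × 25.4 = 74.90 mm.

74.90 mm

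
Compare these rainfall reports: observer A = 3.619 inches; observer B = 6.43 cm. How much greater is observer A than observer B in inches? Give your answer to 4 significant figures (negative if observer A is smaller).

1.088 in

observer B: 6.43 cm = 2.531496 in.
Difference: 3.619000 − 2.531496 = 1.088 in.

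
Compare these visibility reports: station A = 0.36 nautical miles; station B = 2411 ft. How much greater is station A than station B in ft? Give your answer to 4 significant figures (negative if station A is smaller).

-223.6 ft

station A: 0.36 nmi = 2187.402 ft.
Difference: 2187.402 − 2411.000 = -223.6 ft.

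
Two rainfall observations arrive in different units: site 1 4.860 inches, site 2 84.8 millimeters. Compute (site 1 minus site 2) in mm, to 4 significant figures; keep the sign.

site 1: 4.860 in = 123.4440 mm.
Difference: 123.4440 − 84.8000 = 38.64 mm.

38.64 mm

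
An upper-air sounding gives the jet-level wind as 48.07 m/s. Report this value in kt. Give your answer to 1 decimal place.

93.4 kt

1 m/s = 1.94384 kt, so 48.07 × 1.94384 = 93.4 kt.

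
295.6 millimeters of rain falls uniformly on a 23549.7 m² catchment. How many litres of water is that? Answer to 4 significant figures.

1 mm over 1 m² is 1 L, so volume = 295.6 × 23549.7 = 6961291.3 L ≈ 6961000 L.

6961000 litres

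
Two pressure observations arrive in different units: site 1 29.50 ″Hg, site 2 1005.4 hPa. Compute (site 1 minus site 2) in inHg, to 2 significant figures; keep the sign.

site 2: 1005.4 hPa = 29.6894 inHg.
Difference: 29.5000 − 29.6894 = -0.19 inHg.

-0.19 inHg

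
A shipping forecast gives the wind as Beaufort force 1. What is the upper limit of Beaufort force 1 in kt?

Beaufort 1 (light air) spans 1–3 knots.

3 kt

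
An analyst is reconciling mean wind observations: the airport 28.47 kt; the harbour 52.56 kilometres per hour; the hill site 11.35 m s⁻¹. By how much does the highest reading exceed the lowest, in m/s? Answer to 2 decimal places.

the airport: 28.47 kt = 14.6462 m/s.
the harbour: 52.56 km/h = 14.6000 m/s.
Spread: 14.6462 − 11.3500 = 3.30 m/s.

3.30 m/s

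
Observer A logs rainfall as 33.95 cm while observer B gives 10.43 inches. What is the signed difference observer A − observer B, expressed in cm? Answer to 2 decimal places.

7.46 cm

observer B: 10.43 in = 26.4922 cm.
Difference: 33.9500 − 26.4922 = 7.46 cm.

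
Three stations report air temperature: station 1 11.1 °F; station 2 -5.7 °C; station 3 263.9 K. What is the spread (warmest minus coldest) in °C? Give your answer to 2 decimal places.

station 1: 11.1 °F = -11.611 °C.
station 3: 263.9 K = -9.250 °C.
Spread: (-5.700) − (-11.611) = 5.911 °C.

5.91 °C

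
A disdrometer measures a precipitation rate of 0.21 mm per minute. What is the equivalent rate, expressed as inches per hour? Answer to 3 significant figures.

0.21 mm/minute × 0.0393701 in/mm × 60 minute/hour = 0.496 in/hour.

0.496 in/hour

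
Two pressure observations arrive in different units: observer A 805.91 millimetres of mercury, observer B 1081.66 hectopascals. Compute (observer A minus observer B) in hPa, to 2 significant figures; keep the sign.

observer A: 805.91 mmHg = 1074.458 hPa.
Difference: 1074.458 − 1081.660 = -7.2 hPa.

-7.2 hPa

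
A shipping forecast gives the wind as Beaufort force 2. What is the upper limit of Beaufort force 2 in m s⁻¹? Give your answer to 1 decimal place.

3.3 m/s

Beaufort 2 (light breeze) spans 1.6–3.3 m/s.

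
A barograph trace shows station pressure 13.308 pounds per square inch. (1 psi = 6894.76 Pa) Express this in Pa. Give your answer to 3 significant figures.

91800 Pa

1 psi = 6894.76 Pa, so 13.308 × 6894.76 = 91800 Pa.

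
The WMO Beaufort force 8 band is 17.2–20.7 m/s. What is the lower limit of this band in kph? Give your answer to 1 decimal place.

61.9 km/h

17.2–20.7 m/s × 3.6 = 61.9–74.5 km/h.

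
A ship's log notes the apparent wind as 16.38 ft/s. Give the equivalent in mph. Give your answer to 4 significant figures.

1 ft/s = 0.681818 mph, so 16.38 × 0.681818 = 11.17 mph.

11.17 mph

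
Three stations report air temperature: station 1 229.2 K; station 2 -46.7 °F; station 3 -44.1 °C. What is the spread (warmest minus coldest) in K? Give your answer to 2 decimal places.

station 1: 229.2 K = -43.950 °C.
station 2: -46.7 °F = -43.722 °C.
Spread: (-43.722) − (-44.100) = 0.378 °C.

0.38 K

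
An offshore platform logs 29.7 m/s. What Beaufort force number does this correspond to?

29.7 m/s lies in the Beaufort 11 band (violent storm, 28.5–32.6 m/s).

Beaufort force 11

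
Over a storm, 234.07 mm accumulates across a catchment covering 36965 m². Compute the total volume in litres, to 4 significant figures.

8652000 litres

1 mm over 1 m² is 1 L, so volume = 234.07 × 36965 = 8652397.5 L ≈ 8652000 L.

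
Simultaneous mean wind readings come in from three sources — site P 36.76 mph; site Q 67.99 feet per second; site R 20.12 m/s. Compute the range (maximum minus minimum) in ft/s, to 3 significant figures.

site P: 36.76 mph = 53.915 ft/s.
site R: 20.12 m/s = 66.010 ft/s.
Spread: 67.990 − 53.915 = 14.1 ft/s.

14.1 ft/s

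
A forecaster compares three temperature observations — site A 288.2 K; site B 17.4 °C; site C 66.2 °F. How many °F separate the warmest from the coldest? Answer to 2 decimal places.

7.11 °F

site A: 288.2 K = 15.050 °C.
site C: 66.2 °F = 19.000 °C.
Spread: 19.000 − 15.050 = 3.950 °C = 7.11 °F.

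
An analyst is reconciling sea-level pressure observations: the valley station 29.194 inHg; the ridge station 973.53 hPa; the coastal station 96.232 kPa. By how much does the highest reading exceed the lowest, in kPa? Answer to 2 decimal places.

the valley station: 29.194 inHg = 98.8622 kPa.
the ridge station: 973.53 hPa = 97.3530 kPa.
Spread: 98.8622 − 96.2320 = 2.63 kPa.

2.63 kPa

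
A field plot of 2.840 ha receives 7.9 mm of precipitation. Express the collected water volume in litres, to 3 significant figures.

Area: 2.840 ha = 28400 m².
1 mm over 1 m² is 1 L, so volume = 7.9 × 28400 = 224360 L ≈ 224000 L.

224000 litres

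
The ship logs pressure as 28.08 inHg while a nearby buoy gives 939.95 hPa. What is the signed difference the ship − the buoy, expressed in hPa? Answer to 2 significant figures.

the ship: 28.08 inHg = 950.90 hPa.
Difference: 950.90 − 939.95 = 11 hPa.

11 hPa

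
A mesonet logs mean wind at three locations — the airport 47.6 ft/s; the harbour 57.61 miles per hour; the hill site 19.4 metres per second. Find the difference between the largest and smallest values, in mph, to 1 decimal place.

the airport: 47.6 ft/s = 32.455 mph.
the hill site: 19.4 m/s = 43.397 mph.
Spread: 57.610 − 32.455 = 25.2 mph.

25.2 mph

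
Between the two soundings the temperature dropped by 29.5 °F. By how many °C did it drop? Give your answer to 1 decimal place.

For a temperature change the 32° offset cancels: Δ°C = 29.5 × 0.5556 = 16.4 °C.

16.4 °C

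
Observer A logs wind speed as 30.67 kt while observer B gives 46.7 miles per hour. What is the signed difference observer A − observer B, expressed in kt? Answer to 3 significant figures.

-9.91 kt

observer B: 46.7 mph = 40.5812 kt.
Difference: 30.6700 − 40.5812 = -9.91 kt.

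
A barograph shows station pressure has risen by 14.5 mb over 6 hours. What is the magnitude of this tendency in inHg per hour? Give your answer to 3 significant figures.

14.5 mb / 6 h × 0.02953 inHg/mb = 0.0714 inHg/h.

0.0714 inHg per hour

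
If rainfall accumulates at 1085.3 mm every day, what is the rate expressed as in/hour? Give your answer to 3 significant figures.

1.78 in/hour

1085.3 mm/day × 0.0393701 in/mm × 0.0416667 day/hour = 1.78 in/hour.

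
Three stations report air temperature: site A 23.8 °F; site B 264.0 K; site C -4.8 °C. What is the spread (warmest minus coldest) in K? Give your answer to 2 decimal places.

4.59 K

site A: 23.8 °F = -4.556 °C.
site B: 264.0 K = -9.150 °C.
Spread: (-4.556) − (-9.150) = 4.594 °C.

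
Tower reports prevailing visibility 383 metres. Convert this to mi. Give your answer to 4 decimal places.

1 m = 0.000621371 SM, so 383 × 0.000621371 = 0.2380 SM.

0.2380 SM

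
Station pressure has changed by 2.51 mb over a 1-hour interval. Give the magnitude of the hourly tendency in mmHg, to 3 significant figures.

1.88 mmHg per hour

2.51 mb / 1 h × 0.750062 mmHg/mb = 1.88 mmHg/h.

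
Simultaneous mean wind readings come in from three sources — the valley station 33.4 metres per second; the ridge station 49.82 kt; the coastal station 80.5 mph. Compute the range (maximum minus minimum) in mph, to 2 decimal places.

23.17 mph

the valley station: 33.4 m/s = 74.7137 mph.
the ridge station: 49.82 kt = 57.3318 mph.
Spread: 80.5000 − 57.3318 = 23.17 mph.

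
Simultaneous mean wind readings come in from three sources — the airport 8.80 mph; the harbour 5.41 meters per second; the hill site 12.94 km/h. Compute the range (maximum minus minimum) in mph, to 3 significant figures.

4.06 mph

the harbour: 5.41 m/s = 12.1018 mph.
the hill site: 12.94 km/h = 8.0405 mph.
Spread: 12.1018 − 8.0405 = 4.06 mph.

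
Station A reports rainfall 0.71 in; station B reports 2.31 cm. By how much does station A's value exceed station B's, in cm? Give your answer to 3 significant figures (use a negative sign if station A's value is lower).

station A: 0.71 in = 1.80340 cm.
Difference: 1.80340 − 2.31000 = -0.507 cm.

-0.507 cm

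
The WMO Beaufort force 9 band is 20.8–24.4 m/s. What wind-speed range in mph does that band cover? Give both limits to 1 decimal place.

20.8–24.4 m/s × 2.237 = 46.5–54.6 mph.

46.5 to 54.6 mph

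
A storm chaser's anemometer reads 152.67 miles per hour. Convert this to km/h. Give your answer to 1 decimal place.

245.7 km/h

1 mph = 1.60934 km/h, so 152.67 × 1.60934 = 245.7 km/h.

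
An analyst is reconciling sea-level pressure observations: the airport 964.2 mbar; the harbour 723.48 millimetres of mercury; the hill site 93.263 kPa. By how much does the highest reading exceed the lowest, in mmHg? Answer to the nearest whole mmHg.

24 mmHg

the airport: 964.2 mb = 723.21 mmHg.
the hill site: 93.263 kPa = 699.53 mmHg.
Spread: 723.48 − 699.53 = 24 mmHg.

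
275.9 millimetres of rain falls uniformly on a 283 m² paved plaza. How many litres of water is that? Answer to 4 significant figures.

1 mm over 1 m² is 1 L, so volume = 275.9 × 283 = 78079.7 L ≈ 78080 L.

78080 litres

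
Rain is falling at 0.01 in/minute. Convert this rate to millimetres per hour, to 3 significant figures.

0.01 in/minute × 25.4 mm/in × 60 minute/hour = 15.2 mm/hour.

15.2 mm/hour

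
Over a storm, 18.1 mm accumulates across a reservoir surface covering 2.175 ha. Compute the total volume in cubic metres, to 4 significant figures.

393.7 cubic metres

Area: 2.175 ha = 21750 m².
1 mm over 1 m² is 1 L, so volume = 18.1 × 21750 = 393675 L = 393.7 m³.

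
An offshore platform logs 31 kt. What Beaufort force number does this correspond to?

Beaufort force 7

31 kt lies in the Beaufort 7 band (near gale, 28–33 kt).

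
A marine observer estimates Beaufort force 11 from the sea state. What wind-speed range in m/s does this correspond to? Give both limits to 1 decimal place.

Beaufort 11 (violent storm) spans 28.5–32.6 m/s.

28.5 to 32.6 m/s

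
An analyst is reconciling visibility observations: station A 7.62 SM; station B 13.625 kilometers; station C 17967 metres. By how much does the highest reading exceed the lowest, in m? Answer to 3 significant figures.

station A: 7.62 SM = 12263.20 m.
station B: 13.625 km = 13625.00 m.
Spread: 17967.00 − 12263.20 = 5700 m.

5700 m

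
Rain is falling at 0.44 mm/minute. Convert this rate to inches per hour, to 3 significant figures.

0.44 mm/minute × 0.0393701 in/mm × 60 minute/hour = 1.04 in/hour.

1.04 in/hour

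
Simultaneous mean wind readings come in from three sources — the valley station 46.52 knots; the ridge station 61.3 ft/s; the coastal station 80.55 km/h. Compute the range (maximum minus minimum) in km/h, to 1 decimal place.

18.9 km/h

the valley station: 46.52 kt = 86.155 km/h.
the ridge station: 61.3 ft/s = 67.263 km/h.
Spread: 86.155 − 67.263 = 18.9 km/h.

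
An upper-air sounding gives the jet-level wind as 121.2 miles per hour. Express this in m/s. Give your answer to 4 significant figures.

1 mph = 0.44704 m/s, so 121.2 × 0.44704 = 54.18 m/s.

54.18 m/s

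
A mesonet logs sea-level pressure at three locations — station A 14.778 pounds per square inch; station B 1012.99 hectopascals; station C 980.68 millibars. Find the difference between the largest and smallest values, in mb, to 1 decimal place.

station A: 14.778 psi = 1018.907 mb.
station B: 1012.99 hPa = 1012.990 mb.
Spread: 1018.907 − 980.680 = 38.2 mb.

38.2 mb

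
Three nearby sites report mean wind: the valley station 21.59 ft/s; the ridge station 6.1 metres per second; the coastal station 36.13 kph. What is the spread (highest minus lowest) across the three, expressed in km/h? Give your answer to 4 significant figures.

the valley station: 21.59 ft/s = 23.6903 km/h.
the ridge station: 6.1 m/s = 21.9600 km/h.
Spread: 36.1300 − 21.9600 = 14.17 km/h.

14.17 km/h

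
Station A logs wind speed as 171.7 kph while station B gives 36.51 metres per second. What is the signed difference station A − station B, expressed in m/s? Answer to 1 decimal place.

11.2 m/s

station A: 171.7 km/h = 47.694 m/s.
Difference: 47.694 − 36.510 = 11.2 m/s.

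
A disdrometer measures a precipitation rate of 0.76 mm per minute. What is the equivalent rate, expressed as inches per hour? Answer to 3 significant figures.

1.80 in/hour

0.76 mm/minute × 0.0393701 in/mm × 60 minute/hour = 1.80 in/hour.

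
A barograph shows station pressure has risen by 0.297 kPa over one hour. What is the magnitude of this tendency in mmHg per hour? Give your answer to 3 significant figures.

0.297 kPa / 1 h × 7.50062 mmHg/kPa = 2.23 mmHg/h.

2.23 mmHg per hour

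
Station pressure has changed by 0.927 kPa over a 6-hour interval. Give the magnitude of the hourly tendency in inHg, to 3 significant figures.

0.0456 inHg per hour

0.927 kPa / 6 h × 0.2953 inHg/kPa = 0.0456 inHg/h.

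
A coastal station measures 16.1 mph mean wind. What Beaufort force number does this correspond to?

Beaufort force 4

16.1 mph = 7.2 m/s, which is Beaufort 4 (moderate breeze, 5.5–7.9 m/s).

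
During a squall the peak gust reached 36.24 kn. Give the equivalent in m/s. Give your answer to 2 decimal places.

1 kt = 0.514444 m/s, so 36.24 × 0.514444 = 18.64 m/s.

18.64 m/s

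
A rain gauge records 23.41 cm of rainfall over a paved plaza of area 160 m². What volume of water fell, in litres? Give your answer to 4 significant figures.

Depth: 23.41 cm × 10 = 234.1 mm.
1 mm over 1 m² is 1 L, so volume = 234.1 × 160 = 37456 L ≈ 37460 L.

37460 litres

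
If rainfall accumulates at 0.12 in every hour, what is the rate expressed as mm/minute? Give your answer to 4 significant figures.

0.05080 mm/minute

0.12 in/hour × 25.4 mm/in × 0.0166667 hour/minute = 0.05080 mm/minute.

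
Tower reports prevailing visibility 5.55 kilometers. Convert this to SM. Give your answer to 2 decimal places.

3.45 SM

1 km = 0.621371 SM, so 5.55 × 0.621371 = 3.45 SM.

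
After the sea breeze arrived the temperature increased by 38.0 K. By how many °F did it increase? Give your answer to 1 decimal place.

For a temperature change the 32° offset cancels: Δ°F = 38.0 × 1.8 = 68.4 °F.

68.4 °F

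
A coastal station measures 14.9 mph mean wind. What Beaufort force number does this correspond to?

Beaufort force 4

14.9 mph = 6.7 m/s, which is Beaufort 4 (moderate breeze, 5.5–7.9 m/s).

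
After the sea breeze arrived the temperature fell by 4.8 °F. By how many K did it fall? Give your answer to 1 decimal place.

For a temperature change the 32° offset cancels: ΔK = 4.8 × 0.5556 = 2.7 K.

2.7 K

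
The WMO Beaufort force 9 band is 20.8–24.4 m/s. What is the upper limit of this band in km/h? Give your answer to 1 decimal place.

87.8 km/h

20.8–24.4 m/s × 3.6 = 74.9–87.8 km/h.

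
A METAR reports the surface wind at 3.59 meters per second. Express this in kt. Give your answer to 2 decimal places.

6.98 kt

1 m/s = 1.94384 kt, so 3.59 × 1.94384 = 6.98 kt.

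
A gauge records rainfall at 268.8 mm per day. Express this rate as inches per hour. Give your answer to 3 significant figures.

0.441 in/hour

268.8 mm/day × 0.0393701 in/mm × 0.0416667 day/hour = 0.441 in/hour.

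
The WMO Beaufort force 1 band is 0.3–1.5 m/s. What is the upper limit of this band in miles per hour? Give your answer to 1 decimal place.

0.3–1.5 m/s × 2.237 = 0.7–3.4 mph.

3.4 mph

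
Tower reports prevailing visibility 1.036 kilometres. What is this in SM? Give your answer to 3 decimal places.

1 km = 0.621371 SM, so 1.036 × 0.621371 = 0.644 SM.

0.644 SM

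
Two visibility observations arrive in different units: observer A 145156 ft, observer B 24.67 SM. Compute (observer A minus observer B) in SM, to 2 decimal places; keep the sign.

observer A: 145156 ft = 27.4917 SM.
Difference: 27.4917 − 24.6700 = 2.82 SM.

2.82 SM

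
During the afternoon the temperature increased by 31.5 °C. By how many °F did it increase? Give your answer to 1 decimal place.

For a temperature change the 32° offset cancels: Δ°F = 31.5 × 1.8 = 56.7 °F.

56.7 °F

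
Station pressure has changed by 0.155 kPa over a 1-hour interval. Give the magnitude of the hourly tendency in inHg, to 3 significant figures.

0.155 kPa / 1 h × 0.2953 inHg/kPa = 0.0458 inHg/h.

0.0458 inHg per hour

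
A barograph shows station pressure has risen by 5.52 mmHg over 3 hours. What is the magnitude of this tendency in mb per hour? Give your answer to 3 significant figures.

5.52 mmHg / 3 h × 1.33322 mb/mmHg = 2.45 mb/h.

2.45 mb per hour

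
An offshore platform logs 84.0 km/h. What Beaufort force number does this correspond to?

84.0 km/h = 23.3 m/s, which is Beaufort 9 (strong gale, 20.8–24.4 m/s).

Beaufort force 9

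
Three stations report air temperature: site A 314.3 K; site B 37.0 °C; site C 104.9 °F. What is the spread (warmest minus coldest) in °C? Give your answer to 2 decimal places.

4.15 °C

site A: 314.3 K = 41.150 °C.
site C: 104.9 °F = 40.500 °C.
Spread: 41.150 − 37.000 = 4.150 °C.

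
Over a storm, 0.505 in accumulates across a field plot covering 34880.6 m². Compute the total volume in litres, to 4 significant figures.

Depth: 0.505 in × 25.4 = 12.827 mm.
1 mm over 1 m² is 1 L, so volume = 12.827 × 34880.6 = 447413.46 L ≈ 447400 L.

447400 litres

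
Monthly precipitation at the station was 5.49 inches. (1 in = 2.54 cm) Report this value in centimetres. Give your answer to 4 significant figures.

1 in = 2.54 cm, so 5.49 × 2.54 = 13.94 cm.

13.94 cm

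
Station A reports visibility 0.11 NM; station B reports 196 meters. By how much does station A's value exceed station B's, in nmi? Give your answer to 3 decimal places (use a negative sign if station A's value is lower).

0.004 nmi

station B: 196 m = 0.10583 nmi.
Difference: 0.11000 − 0.10583 = 0.004 nmi.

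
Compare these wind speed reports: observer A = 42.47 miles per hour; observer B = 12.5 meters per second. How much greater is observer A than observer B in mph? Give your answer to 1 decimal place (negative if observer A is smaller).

14.5 mph

observer B: 12.5 m/s = 27.962 mph.
Difference: 42.470 − 27.962 = 14.5 mph.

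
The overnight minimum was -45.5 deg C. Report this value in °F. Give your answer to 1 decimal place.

°F = °C × 9/5 + 32 = -45.5 × 1.8 + 32 = -49.9 °F.

-49.9 °F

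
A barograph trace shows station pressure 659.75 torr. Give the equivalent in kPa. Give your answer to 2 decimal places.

1 mmHg = 0.133322 kPa, so 659.75 × 0.133322 = 87.96 kPa.

87.96 kPa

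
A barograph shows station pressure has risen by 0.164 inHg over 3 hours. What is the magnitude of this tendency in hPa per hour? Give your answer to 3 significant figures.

1.85 hPa per hour

0.164 inHg / 3 h × 33.8639 hPa/inHg = 1.85 hPa/h.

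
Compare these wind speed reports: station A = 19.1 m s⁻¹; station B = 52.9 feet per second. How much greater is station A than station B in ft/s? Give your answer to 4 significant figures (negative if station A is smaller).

9.764 ft/s

station A: 19.1 m/s = 62.66404 ft/s.
Difference: 62.66404 − 52.90000 = 9.764 ft/s.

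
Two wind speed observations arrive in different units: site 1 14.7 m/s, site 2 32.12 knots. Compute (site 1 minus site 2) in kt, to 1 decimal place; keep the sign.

site 1: 14.7 m/s = 28.575 kt.
Difference: 28.575 − 32.120 = -3.5 kt.

-3.5 kt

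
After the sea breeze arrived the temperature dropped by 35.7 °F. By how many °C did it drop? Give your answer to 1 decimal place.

A change of 1 °C equals a change of 1.8 °F: Δ°C = 35.7 × 0.5556 = 19.8 °C.

19.8 °C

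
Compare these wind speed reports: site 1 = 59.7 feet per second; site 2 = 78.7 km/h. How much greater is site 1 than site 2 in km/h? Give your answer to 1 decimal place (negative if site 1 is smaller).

-13.2 km/h

site 1: 59.7 ft/s = 65.508 km/h.
Difference: 65.508 − 78.700 = -13.2 km/h.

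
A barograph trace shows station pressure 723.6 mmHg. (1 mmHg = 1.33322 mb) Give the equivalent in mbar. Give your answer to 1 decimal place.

964.7 mb

1 mmHg = 1.33322 mb, so 723.6 × 1.33322 = 964.7 mb.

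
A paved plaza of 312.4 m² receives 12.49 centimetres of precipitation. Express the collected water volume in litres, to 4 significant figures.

39020 litres

Depth: 12.49 cm × 10 = 124.9 mm.
1 mm over 1 m² is 1 L, so volume = 124.9 × 312.4 = 39018.76 L ≈ 39020 L.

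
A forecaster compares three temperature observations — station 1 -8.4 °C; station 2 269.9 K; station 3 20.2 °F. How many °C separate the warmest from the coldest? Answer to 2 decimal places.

station 2: 269.9 K = -3.250 °C.
station 3: 20.2 °F = -6.556 °C.
Spread: (-3.250) − (-8.400) = 5.150 °C.

5.15 °C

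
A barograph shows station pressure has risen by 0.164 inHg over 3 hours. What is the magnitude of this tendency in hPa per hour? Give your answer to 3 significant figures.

0.164 inHg / 3 h × 33.8639 hPa/inHg = 1.85 hPa/h.

1.85 hPa per hour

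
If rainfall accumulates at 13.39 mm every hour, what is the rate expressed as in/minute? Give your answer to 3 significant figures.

0.00879 in/minute

13.39 mm/hour × 0.0393701 in/mm × 0.0166667 hour/minute = 0.00879 in/minute.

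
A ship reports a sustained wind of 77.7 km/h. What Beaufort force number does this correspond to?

Beaufort force 9

77.7 km/h = 21.6 m/s, which is Beaufort 9 (strong gale, 20.8–24.4 m/s).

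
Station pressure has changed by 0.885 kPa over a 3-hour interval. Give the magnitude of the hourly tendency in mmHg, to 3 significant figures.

2.21 mmHg per hour

0.885 kPa / 3 h × 7.50062 mmHg/kPa = 2.21 mmHg/h.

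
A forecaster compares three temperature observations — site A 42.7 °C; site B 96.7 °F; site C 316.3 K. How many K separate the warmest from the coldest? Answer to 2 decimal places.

7.21 K

site B: 96.7 °F = 35.944 °C.
site C: 316.3 K = 43.150 °C.
Spread: 43.150 − 35.944 = 7.206 °C.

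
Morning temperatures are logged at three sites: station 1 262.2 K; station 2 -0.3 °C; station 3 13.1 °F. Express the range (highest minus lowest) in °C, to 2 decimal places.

10.65 °C

station 1: 262.2 K = -10.950 °C.
station 3: 13.1 °F = -10.500 °C.
Spread: (-0.300) − (-10.950) = 10.650 °C.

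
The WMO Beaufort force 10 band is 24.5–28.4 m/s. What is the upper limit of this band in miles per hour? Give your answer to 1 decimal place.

24.5–28.4 m/s × 2.237 = 54.8–63.5 mph.

63.5 mph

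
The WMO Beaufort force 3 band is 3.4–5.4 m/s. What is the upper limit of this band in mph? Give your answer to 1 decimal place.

12.1 mph

3.4–5.4 m/s × 2.237 = 7.6–12.1 mph.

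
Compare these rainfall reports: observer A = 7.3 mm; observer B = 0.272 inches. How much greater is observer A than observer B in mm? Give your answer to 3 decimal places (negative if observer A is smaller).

0.391 mm

observer B: 0.272 in = 6.90880 mm.
Difference: 7.30000 − 6.90880 = 0.391 mm.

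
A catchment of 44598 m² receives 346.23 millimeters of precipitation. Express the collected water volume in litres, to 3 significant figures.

1 mm over 1 m² is 1 L, so volume = 346.23 × 44598 = 15441166 L ≈ 15400000 L.

15400000 litres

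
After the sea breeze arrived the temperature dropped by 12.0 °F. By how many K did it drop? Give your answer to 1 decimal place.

A change of 1 °C equals a change of 1.8 °F: ΔK = 12.0 × 0.5556 = 6.7 K.

6.7 K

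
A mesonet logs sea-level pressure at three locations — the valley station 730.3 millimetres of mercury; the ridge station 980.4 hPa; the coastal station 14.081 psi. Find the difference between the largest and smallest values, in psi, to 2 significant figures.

the valley station: 730.3 mmHg = 14.1216 psi.
the ridge station: 980.4 hPa = 14.2195 psi.
Spread: 14.2195 − 14.0810 = 0.14 psi.

0.14 psi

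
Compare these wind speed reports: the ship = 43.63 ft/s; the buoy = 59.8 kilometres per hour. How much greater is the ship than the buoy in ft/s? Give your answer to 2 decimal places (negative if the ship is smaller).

the buoy: 59.8 km/h = 54.4984 ft/s.
Difference: 43.6300 − 54.4984 = -10.87 ft/s.

-10.87 ft/s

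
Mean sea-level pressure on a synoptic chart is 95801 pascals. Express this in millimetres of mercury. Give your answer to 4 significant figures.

718.6 mmHg

1 Pa = 0.00750062 mmHg, so 95801 × 0.00750062 = 718.6 mmHg.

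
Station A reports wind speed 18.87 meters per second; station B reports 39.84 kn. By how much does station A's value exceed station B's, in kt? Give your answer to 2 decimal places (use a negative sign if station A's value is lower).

-3.16 kt

station A: 18.87 m/s = 36.6803 kt.
Difference: 36.6803 − 39.8400 = -3.16 kt.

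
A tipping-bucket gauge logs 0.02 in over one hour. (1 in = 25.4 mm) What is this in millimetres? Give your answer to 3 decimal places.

0.508 mm

1 in = 25.4 mm, so 0.02 × 25.4 = 0.508 mm.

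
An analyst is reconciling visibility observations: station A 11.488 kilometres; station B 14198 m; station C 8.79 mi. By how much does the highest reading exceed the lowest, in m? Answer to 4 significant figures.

2710 m

station A: 11.488 km = 11488.00 m.
station C: 8.79 SM = 14146.13 m.
Spread: 14198.00 − 11488.00 = 2710 m.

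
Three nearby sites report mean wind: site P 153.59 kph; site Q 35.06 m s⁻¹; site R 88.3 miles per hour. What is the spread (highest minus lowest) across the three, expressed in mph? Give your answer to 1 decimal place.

17.0 mph

site P: 153.59 km/h = 95.436 mph.
site Q: 35.06 m/s = 78.427 mph.
Spread: 95.436 − 78.427 = 17.0 mph.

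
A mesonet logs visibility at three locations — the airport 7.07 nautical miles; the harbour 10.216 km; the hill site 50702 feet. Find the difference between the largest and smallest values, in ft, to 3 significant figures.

the airport: 7.07 nmi = 42958.14 ft.
the harbour: 10.216 km = 33517.06 ft.
Spread: 50702.00 − 33517.06 = 17200 ft.

17200 ft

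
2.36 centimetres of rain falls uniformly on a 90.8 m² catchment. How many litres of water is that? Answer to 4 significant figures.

2143 litres

Depth: 2.36 cm × 10 = 23.6 mm.
1 mm over 1 m² is 1 L, so volume = 23.6 × 90.8 = 2142.88 L ≈ 2143 L.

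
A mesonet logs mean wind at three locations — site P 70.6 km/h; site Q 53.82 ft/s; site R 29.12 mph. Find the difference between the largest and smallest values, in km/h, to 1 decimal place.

23.7 km/h

site Q: 53.82 ft/s = 59.056 km/h.
site R: 29.12 mph = 46.864 km/h.
Spread: 70.600 − 46.864 = 23.7 km/h.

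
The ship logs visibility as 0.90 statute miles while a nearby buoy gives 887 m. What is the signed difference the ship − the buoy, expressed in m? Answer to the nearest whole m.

the ship: 0.90 SM = 1448.41 m.
Difference: 1448.41 − 887.00 = 561 m.

561 m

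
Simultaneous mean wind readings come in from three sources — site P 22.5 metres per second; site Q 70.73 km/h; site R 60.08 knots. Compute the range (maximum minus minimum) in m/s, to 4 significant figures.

11.26 m/s

site Q: 70.73 km/h = 19.6472 m/s.
site R: 60.08 kt = 30.9078 m/s.
Spread: 30.9078 − 19.6472 = 11.26 m/s.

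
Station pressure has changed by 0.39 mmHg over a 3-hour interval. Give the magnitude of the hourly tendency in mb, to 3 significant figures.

0.39 mmHg / 3 h × 1.33322 mb/mmHg = 0.173 mb/h.

0.173 mb per hour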